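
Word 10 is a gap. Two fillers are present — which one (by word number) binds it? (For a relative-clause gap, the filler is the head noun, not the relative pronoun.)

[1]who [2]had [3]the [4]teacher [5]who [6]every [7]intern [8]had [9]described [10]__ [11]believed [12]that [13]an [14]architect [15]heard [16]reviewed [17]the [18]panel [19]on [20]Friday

The marked gap is inside the relative clause, the direct object of "described".
Its filler is the head noun "teacher" (via "who"), at word 4.
(The other dependency links word 1 to a gap after word 15.)

4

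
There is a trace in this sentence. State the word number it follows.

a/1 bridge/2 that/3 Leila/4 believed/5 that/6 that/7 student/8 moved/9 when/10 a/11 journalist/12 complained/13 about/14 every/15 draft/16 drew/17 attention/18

9

The displaced element is "a bridge" (word 2).
It is linked across 1 clause boundary (that).
It functions as the direct object of "moved", so the gap sits immediately after word 9 ("moved").
Base order: Leila believed that that student moved a bridge when a journalist complained about every draft.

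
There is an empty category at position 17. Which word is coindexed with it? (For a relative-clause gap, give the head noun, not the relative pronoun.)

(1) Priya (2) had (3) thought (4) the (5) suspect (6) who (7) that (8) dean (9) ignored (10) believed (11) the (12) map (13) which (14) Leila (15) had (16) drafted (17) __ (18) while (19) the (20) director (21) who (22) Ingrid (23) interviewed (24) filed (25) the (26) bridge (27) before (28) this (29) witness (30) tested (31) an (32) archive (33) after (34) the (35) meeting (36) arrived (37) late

12

The gap at 17 is the object of "drafted", inside a relative clause.
The relative pronoun is "which" (word 13); it is bound by the head noun immediately before it.
Its filler is the head noun "map", at word 12.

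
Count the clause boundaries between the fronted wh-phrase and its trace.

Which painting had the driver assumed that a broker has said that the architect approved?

2

"which painting" is extracted from the object of "approved".
Boundaries crossed, outermost first: [that], [that] — 2 in total.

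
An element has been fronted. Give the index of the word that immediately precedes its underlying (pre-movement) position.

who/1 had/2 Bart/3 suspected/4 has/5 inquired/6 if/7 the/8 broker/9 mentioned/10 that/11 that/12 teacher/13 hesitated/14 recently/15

4

The displaced element is "who" (word 1).
It is linked across 1 clause boundary (Ø).
It functions as the subject of "inquired", so the gap sits immediately after word 4 ("suspected").
Base order: Bart had suspected that who has inquired if the broker mentioned that that teacher hesitated recently.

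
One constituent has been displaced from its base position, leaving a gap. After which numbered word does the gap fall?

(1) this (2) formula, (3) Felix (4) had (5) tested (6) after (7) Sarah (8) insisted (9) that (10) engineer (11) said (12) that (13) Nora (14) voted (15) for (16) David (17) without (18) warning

5

The displaced element is "this formula" (word 2).
It functions as the direct object of "tested", so the gap sits immediately after word 5 ("tested").
Base order: Felix had tested this formula after Sarah insisted that engineer said that Nora voted for David without warning.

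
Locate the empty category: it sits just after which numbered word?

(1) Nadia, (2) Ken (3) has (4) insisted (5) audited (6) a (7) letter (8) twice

4

The displaced element is "Nadia" (word 1).
It is linked across 1 clause boundary (Ø).
It functions as the subject of "audited", so the gap sits immediately after word 4 ("insisted").
Base order: Ken has insisted that Nadia audited a letter twice.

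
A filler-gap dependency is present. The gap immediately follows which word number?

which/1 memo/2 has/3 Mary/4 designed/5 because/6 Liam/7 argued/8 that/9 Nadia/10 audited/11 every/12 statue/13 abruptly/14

The displaced element is "which memo" (word 2).
It functions as the direct object of "designed", so the gap sits immediately after word 5 ("designed").
Base order: Mary has designed which memo because Liam argued that Nadia audited every statue abruptly.

5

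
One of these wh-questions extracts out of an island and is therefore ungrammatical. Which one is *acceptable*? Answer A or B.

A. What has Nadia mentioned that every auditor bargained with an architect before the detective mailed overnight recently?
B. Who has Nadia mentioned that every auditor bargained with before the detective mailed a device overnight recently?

In A, the wh-phrase is extracted from inside an adjunct island (introduced by "before"), which blocks movement.
In B, the extraction path crosses only that-complement boundaries, which are transparent.
So B is grammatical.

B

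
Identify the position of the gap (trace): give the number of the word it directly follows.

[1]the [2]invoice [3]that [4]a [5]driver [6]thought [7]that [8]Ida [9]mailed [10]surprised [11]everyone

The displaced element is "the invoice" (word 2).
It is linked across 1 clause boundary (that).
It functions as the direct object of "mailed", so the gap sits immediately after word 9 ("mailed").
Base order: A driver thought that Ida mailed the invoice.

9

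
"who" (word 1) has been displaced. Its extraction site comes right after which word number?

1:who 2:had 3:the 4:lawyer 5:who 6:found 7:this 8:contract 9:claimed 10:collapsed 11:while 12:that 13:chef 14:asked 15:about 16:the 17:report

The displaced element is "who" (word 1).
It is linked across 1 clause boundary (Ø).
It functions as the subject of "collapsed", so the gap sits immediately after word 9 ("claimed").
Base order: The lawyer who found this contract had claimed that who collapsed while that chef asked about the report.

9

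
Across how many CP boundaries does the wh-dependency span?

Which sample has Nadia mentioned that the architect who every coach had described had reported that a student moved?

"which sample" is extracted from the object of "moved".
Boundaries crossed, outermost first: [that], [that] — 2 in total.

2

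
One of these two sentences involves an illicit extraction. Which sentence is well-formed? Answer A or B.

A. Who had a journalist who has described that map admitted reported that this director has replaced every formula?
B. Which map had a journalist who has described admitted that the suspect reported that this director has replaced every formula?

In B, the wh-phrase is extracted from inside a complex-NP island (relative clause) (introduced by "who"), which blocks movement.
In A, the extraction path crosses only that-complement boundaries, which are transparent.
So A is grammatical.

A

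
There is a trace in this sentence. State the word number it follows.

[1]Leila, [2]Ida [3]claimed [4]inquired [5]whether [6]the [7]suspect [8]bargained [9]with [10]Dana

The displaced element is "Leila" (word 1).
It is linked across 1 clause boundary (Ø).
It functions as the subject of "inquired", so the gap sits immediately after word 3 ("claimed").
Base order: Ida claimed that Leila inquired whether the suspect bargained with Dana.

3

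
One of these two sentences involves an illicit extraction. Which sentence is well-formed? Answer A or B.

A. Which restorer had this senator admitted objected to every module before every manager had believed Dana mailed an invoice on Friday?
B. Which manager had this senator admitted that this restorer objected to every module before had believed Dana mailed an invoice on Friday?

In B, the wh-phrase is extracted from inside an adjunct island (introduced by "before"), which blocks movement.
In A, the extraction path crosses only that-complement boundaries, which are transparent.
So A is grammatical.

A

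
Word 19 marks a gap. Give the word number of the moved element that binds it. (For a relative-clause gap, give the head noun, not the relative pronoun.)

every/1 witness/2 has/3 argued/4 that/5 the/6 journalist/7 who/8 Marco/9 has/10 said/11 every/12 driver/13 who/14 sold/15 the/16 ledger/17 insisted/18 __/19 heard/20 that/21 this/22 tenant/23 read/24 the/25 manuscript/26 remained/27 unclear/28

7

The gap at 19 is the subject of "heard", inside a relative clause.
The relative pronoun is "who" (word 8); it is bound by the head noun immediately before it.
Its filler is the head noun "journalist", at word 7.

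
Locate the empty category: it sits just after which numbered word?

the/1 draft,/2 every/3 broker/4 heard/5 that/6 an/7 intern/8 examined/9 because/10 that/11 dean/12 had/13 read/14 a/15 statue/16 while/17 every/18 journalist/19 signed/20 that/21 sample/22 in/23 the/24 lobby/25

9

The displaced element is "the draft" (word 2).
It is linked across 1 clause boundary (that).
It functions as the direct object of "examined", so the gap sits immediately after word 9 ("examined").
Base order: Every broker heard that an intern examined the draft because that dean had read a statue while every journalist signed that sample in the lobby.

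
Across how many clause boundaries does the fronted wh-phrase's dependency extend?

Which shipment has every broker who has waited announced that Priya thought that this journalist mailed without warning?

"which shipment" is extracted from the object of "mailed".
Boundaries crossed, outermost first: [that], [that] — 2 in total.

2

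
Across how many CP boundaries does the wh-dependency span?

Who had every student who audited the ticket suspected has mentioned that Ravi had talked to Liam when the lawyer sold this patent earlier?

1

"who" is extracted from the subject of "mentioned".
Boundaries crossed, outermost first: [Ø] — 1 in total.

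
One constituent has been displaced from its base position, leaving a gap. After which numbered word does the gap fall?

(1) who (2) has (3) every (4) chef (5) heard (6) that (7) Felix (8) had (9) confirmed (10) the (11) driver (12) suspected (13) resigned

12

The displaced element is "who" (word 1).
It is linked across 3 clause boundaries (that → Ø → Ø).
It functions as the subject of "resigned", so the gap sits immediately after word 12 ("suspected").
Base order: Every chef has heard that Felix had confirmed the driver suspected that who resigned.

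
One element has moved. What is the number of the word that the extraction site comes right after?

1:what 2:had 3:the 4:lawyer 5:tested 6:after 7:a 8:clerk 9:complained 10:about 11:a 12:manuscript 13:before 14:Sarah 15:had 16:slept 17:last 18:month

5

The displaced element is "what" (word 1).
It functions as the direct object of "tested", so the gap sits immediately after word 5 ("tested").
Base order: The lawyer had tested what after a clerk complained about a manuscript before Sarah had slept last month.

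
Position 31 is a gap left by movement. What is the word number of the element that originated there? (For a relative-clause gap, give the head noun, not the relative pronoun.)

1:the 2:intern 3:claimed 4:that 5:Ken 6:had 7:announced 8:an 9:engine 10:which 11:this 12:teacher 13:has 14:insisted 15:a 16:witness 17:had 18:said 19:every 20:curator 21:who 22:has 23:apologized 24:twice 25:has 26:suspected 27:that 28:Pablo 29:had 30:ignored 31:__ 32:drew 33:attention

The gap at 31 is the object of "ignored", inside a relative clause.
The relative pronoun is "which" (word 10); it is bound by the head noun immediately before it.
Its filler is the head noun "engine", at word 9.

9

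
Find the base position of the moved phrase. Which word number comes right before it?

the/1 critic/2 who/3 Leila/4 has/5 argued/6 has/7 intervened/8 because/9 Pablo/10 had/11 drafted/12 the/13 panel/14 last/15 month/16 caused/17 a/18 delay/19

6

The displaced element is "the critic" (word 2).
It is linked across 1 clause boundary (Ø).
It functions as the subject of "intervened", so the gap sits immediately after word 6 ("argued").
Base order: Leila has argued that the critic has intervened because Pablo had drafted the panel last month.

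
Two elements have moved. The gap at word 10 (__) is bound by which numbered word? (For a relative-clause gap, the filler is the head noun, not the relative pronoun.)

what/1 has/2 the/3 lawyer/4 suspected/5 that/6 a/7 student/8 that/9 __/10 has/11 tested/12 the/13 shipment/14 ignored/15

8

The marked gap is inside the relative clause, the subject of "tested".
Its filler is the head noun "student" (via "that"), at word 8.
(The other dependency links word 1 to a gap after word 15.)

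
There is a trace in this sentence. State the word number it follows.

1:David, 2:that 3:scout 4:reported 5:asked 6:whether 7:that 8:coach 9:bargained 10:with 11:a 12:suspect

4

The displaced element is "David" (word 1).
It is linked across 1 clause boundary (Ø).
It functions as the subject of "asked", so the gap sits immediately after word 4 ("reported").
Base order: That scout reported that David asked whether that coach bargained with a suspect.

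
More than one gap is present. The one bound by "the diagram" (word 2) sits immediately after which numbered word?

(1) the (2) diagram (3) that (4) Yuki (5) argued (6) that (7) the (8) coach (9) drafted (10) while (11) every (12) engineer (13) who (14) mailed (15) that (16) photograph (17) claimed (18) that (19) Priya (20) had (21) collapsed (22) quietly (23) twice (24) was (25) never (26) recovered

The displaced element is "the diagram" (word 2).
It is linked across 1 clause boundary (that).
It functions as the direct object of "drafted", so the gap sits immediately after word 9 ("drafted").
Base order: Yuki argued that the coach drafted the diagram while every engineer who mailed that photograph claimed that Priya had collapsed quietly twice.

9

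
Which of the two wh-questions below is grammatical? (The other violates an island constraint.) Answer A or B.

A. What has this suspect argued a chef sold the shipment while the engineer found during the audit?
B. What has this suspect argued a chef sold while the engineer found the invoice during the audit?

B

In A, the wh-phrase is extracted from inside an adjunct island (introduced by "while"), which blocks movement.
In B, the extraction path crosses only that-complement boundaries, which are transparent.
So B is grammatical.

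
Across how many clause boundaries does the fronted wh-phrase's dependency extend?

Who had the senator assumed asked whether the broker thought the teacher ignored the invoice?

1

"who" is extracted from the subject of "asked".
Boundaries crossed, outermost first: [Ø] — 1 in total.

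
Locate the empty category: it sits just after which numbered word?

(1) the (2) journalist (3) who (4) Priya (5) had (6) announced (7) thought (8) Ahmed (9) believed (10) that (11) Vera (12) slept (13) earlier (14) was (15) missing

6

The displaced element is "the journalist" (word 2).
It is linked across 1 clause boundary (Ø).
It functions as the subject of "thought", so the gap sits immediately after word 6 ("announced").
Base order: Priya had announced that the journalist thought Ahmed believed that Vera slept earlier.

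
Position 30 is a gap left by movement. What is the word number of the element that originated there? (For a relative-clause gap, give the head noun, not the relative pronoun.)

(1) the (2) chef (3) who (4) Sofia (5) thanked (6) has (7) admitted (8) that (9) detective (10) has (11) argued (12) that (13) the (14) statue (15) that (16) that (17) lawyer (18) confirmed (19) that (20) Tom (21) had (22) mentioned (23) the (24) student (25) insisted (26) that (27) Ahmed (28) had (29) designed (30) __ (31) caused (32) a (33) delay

14

The gap at 30 is the object of "designed", inside a relative clause.
The relative pronoun is "that" (word 15); it is bound by the head noun immediately before it.
Its filler is the head noun "statue", at word 14.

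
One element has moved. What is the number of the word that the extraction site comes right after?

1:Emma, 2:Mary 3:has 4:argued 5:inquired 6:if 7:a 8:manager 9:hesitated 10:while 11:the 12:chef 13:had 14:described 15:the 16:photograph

4

The displaced element is "Emma" (word 1).
It is linked across 1 clause boundary (Ø).
It functions as the subject of "inquired", so the gap sits immediately after word 4 ("argued").
Base order: Mary has argued that Emma inquired if a manager hesitated while the chef had described the photograph.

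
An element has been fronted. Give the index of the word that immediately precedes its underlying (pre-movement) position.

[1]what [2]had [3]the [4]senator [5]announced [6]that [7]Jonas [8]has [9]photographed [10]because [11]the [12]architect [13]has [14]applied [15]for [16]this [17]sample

9

The displaced element is "what" (word 1).
It is linked across 1 clause boundary (that).
It functions as the direct object of "photographed", so the gap sits immediately after word 9 ("photographed").
Base order: The senator had announced that Jonas has photographed what because the architect has applied for this sample.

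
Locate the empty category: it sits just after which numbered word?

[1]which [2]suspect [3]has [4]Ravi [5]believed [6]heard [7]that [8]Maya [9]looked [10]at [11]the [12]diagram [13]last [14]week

The displaced element is "which suspect" (word 2).
It is linked across 1 clause boundary (Ø).
It functions as the subject of "heard", so the gap sits immediately after word 5 ("believed").
Base order: Ravi has believed that which suspect heard that Maya looked at the diagram last week.

5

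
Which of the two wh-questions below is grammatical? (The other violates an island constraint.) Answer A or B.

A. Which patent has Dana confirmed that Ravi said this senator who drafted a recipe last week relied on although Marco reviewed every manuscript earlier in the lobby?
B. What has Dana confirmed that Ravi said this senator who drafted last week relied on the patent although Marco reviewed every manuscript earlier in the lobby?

A

In B, the wh-phrase is extracted from inside a complex-NP island (relative clause) (introduced by "who"), which blocks movement.
In A, the extraction path crosses only that-complement boundaries, which are transparent.
So A is grammatical.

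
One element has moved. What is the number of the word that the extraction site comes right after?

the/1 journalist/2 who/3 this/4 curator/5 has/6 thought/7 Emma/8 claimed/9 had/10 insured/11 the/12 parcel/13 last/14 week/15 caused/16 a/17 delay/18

The displaced element is "the journalist" (word 2).
It is linked across 2 clause boundaries (Ø → Ø).
It functions as the subject of "insured", so the gap sits immediately after word 9 ("claimed").
Base order: This curator has thought Emma claimed that the journalist had insured the parcel last week.

9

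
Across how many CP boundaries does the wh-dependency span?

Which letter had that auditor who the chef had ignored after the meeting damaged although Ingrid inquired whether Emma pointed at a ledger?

0

"which letter" originates inside the matrix clause — no clause boundary is crossed.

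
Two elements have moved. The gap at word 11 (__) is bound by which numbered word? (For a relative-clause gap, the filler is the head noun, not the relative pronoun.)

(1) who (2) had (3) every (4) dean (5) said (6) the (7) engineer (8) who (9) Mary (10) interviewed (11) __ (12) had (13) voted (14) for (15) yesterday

The marked gap is inside the relative clause, the direct object of "interviewed".
Its filler is the head noun "engineer" (via "who"), at word 7.
(The other dependency links word 1 to a gap after word 14.)

7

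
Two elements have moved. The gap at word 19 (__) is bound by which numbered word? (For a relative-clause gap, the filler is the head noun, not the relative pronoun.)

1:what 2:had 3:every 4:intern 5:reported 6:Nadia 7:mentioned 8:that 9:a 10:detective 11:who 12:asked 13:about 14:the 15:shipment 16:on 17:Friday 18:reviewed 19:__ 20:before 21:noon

The marked gap is the direct object of "reviewed".
Its filler is the fronted wh-phrase "what", at word 1.
(The other dependency links word 10 to a gap after word 11.)

1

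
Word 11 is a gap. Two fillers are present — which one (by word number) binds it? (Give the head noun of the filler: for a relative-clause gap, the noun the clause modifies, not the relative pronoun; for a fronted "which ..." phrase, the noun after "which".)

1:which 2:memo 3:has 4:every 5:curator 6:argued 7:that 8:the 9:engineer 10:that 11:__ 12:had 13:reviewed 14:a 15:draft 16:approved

The marked gap is inside the relative clause, the subject of "reviewed".
Its filler is the head noun "engineer" (via "that"), at word 9.
(The other dependency links word 2 to a gap after word 16.)

9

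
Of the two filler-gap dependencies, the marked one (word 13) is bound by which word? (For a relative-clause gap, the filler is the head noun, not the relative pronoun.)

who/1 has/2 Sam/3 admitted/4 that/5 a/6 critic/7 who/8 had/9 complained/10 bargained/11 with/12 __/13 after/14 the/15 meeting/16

The marked gap is the object of the preposition "with" of "bargained".
Its filler is the fronted wh-phrase "who", at word 1.
(The other dependency links word 7 to a gap after word 8.)

1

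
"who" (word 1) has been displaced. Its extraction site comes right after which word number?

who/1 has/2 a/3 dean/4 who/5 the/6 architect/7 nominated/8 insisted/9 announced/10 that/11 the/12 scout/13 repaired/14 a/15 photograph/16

The displaced element is "who" (word 1).
It is linked across 1 clause boundary (Ø).
It functions as the subject of "announced", so the gap sits immediately after word 9 ("insisted").
Base order: A dean who the architect nominated has insisted that who announced that the scout repaired a photograph.

9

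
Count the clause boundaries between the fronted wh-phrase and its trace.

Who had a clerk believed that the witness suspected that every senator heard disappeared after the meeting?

"who" is extracted from the subject of "disappeared".
Boundaries crossed, outermost first: [that], [that], [Ø] — 3 in total.

3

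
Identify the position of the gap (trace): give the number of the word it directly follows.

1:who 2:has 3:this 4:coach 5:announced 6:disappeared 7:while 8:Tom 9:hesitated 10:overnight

The displaced element is "who" (word 1).
It is linked across 1 clause boundary (Ø).
It functions as the subject of "disappeared", so the gap sits immediately after word 5 ("announced").
Base order: This coach has announced that who disappeared while Tom hesitated overnight.

5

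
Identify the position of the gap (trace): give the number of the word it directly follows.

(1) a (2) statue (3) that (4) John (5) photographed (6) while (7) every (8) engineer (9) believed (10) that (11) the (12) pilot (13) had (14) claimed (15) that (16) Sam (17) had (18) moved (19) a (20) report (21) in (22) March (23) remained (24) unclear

5

The displaced element is "a statue" (word 2).
It functions as the direct object of "photographed", so the gap sits immediately after word 5 ("photographed").
Base order: John photographed a statue while every engineer believed that the pilot had claimed that Sam had moved a report in March.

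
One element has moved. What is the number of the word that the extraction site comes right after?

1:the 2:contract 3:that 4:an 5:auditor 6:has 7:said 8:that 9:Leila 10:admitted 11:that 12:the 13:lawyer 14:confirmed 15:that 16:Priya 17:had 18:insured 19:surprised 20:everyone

18

The displaced element is "the contract" (word 2).
It is linked across 3 clause boundaries (that → that → that).
It functions as the direct object of "insured", so the gap sits immediately after word 18 ("insured").
Base order: An auditor has said that Leila admitted that the lawyer confirmed that Priya had insured the contract.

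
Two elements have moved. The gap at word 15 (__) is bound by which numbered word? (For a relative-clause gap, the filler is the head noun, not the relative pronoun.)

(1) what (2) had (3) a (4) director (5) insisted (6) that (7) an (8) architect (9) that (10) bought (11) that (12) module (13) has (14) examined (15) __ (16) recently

1

The marked gap is the direct object of "examined".
Its filler is the fronted wh-phrase "what", at word 1.
(The other dependency links word 8 to a gap after word 9.)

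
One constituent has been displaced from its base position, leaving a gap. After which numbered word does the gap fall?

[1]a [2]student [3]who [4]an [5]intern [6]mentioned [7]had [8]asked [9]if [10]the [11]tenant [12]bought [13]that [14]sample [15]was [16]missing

The displaced element is "a student" (word 2).
It is linked across 1 clause boundary (Ø).
It functions as the subject of "asked", so the gap sits immediately after word 6 ("mentioned").
Base order: An intern mentioned that a student had asked if the tenant bought that sample.

6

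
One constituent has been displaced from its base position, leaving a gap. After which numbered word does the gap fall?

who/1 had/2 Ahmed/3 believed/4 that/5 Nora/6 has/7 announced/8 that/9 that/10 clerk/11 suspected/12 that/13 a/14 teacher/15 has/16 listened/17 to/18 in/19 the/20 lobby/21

The displaced element is "who" (word 1).
It is linked across 3 clause boundaries (that → that → that).
It functions as the object of the preposition "to" of "listened", so the gap sits immediately after word 18 ("to").
Base order: Ahmed had believed that Nora has announced that that clerk suspected that a teacher has listened to who in the lobby.

18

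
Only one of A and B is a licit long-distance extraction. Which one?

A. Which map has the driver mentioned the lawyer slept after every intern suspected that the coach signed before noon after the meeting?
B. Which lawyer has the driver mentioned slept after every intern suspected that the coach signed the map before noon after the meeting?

In A, the wh-phrase is extracted from inside an adjunct island (introduced by "after"), which blocks movement.
In B, the extraction path crosses only that-complement boundaries, which are transparent.
So B is grammatical.

B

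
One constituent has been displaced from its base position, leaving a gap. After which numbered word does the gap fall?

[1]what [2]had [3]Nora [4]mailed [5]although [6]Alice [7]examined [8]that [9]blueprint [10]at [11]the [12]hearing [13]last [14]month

The displaced element is "what" (word 1).
It functions as the direct object of "mailed", so the gap sits immediately after word 4 ("mailed").
Base order: Nora had mailed what although Alice examined that blueprint at the hearing last month.

4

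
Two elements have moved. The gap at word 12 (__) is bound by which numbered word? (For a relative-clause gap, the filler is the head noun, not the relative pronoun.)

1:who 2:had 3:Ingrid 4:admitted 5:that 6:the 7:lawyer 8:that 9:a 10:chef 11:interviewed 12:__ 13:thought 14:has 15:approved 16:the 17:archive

The marked gap is inside the relative clause, the direct object of "interviewed".
Its filler is the head noun "lawyer" (via "that"), at word 7.
(The other dependency links word 1 to a gap after word 13.)

7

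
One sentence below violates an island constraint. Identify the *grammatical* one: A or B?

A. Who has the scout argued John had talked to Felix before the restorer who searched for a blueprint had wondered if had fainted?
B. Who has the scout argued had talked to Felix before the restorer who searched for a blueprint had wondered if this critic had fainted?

In A, the wh-phrase is extracted from inside an adjunct island (introduced by "before"), which blocks movement.
In B, the extraction path crosses only that-complement boundaries, which are transparent.
So B is grammatical.

B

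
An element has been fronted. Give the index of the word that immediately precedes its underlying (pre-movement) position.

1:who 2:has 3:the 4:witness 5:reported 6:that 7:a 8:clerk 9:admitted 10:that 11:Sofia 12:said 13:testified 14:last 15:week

12

The displaced element is "who" (word 1).
It is linked across 3 clause boundaries (that → that → Ø).
It functions as the subject of "testified", so the gap sits immediately after word 12 ("said").
Base order: The witness has reported that a clerk admitted that Sofia said that who testified last week.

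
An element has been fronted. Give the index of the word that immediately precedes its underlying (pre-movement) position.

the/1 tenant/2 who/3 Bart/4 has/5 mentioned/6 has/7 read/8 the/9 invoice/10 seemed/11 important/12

The displaced element is "the tenant" (word 2).
It is linked across 1 clause boundary (Ø).
It functions as the subject of "read", so the gap sits immediately after word 6 ("mentioned").
Base order: Bart has mentioned that the tenant has read the invoice.

6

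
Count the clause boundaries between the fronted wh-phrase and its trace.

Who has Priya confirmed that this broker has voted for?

1

"who" is extracted from the PP object of "voted".
Boundaries crossed, outermost first: [that] — 1 in total.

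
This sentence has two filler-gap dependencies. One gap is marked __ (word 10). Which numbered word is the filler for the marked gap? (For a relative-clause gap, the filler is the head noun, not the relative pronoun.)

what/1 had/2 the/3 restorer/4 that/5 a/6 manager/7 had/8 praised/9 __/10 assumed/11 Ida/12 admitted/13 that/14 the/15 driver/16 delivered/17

The marked gap is inside the relative clause, the direct object of "praised".
Its filler is the head noun "restorer" (via "that"), at word 4.
(The other dependency links word 1 to a gap after word 17.)

4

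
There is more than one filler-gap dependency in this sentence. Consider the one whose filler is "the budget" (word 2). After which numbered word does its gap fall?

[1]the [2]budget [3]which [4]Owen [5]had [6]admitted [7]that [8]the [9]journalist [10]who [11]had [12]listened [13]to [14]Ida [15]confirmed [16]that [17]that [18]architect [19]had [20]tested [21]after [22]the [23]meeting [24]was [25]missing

20

The displaced element is "the budget" (word 2).
It is linked across 2 clause boundaries (that → that).
It functions as the direct object of "tested", so the gap sits immediately after word 20 ("tested").
Base order: Owen had admitted that the journalist who had listened to Ida confirmed that that architect had tested the budget after the meeting.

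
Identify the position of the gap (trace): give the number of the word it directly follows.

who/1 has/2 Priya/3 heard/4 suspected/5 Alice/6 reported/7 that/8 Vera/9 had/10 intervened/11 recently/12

4

The displaced element is "who" (word 1).
It is linked across 1 clause boundary (Ø).
It functions as the subject of "suspected", so the gap sits immediately after word 4 ("heard").
Base order: Priya has heard that who suspected Alice reported that Vera had intervened recently.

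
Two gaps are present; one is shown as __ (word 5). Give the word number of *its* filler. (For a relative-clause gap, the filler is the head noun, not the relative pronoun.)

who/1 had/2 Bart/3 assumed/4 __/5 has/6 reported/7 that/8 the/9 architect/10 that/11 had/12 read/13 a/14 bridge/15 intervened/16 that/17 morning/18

1

The marked gap is the subject of "reported".
Its filler is the fronted wh-phrase "who", at word 1.
(The other dependency links word 10 to a gap after word 11.)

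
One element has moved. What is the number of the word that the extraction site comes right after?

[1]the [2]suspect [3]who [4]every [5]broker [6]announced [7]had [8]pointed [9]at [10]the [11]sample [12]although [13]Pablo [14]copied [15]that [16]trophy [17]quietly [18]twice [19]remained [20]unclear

The displaced element is "the suspect" (word 2).
It is linked across 1 clause boundary (Ø).
It functions as the subject of "pointed", so the gap sits immediately after word 6 ("announced").
Base order: Every broker announced that the suspect had pointed at the sample although Pablo copied that trophy quietly twice.

6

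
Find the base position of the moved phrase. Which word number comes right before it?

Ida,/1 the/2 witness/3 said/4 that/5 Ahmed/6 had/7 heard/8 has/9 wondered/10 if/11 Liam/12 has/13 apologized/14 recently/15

The displaced element is "Ida" (word 1).
It is linked across 2 clause boundaries (that → Ø).
It functions as the subject of "wondered", so the gap sits immediately after word 8 ("heard").
Base order: The witness said that Ahmed had heard Ida has wondered if Liam has apologized recently.

8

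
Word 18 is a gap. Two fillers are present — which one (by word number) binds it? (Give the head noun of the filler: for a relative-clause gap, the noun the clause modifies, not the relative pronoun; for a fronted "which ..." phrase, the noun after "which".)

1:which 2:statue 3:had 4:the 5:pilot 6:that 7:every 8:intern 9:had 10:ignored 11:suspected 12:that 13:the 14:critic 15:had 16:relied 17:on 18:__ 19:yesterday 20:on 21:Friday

2

The marked gap is the object of the preposition "on" of "relied".
Its filler is the fronted wh-phrase "which statue", at word 2.
(The other dependency links word 5 to a gap after word 10.)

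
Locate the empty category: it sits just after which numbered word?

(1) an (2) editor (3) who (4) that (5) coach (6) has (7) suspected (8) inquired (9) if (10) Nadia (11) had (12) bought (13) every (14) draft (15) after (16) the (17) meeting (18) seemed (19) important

7

The displaced element is "an editor" (word 2).
It is linked across 1 clause boundary (Ø).
It functions as the subject of "inquired", so the gap sits immediately after word 7 ("suspected").
Base order: That coach has suspected that an editor inquired if Nadia had bought every draft after the meeting.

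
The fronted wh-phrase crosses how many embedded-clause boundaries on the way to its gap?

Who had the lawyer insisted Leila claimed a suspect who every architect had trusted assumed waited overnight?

3

"who" is extracted from the subject of "waited".
Boundaries crossed, outermost first: [Ø], [Ø], [Ø] — 3 in total.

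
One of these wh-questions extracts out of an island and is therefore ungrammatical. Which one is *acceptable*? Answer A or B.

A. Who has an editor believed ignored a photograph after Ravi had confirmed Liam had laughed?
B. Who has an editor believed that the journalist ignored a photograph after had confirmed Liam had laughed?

In B, the wh-phrase is extracted from inside an adjunct island (introduced by "after"), which blocks movement.
In A, the extraction path crosses only that-complement boundaries, which are transparent.
So A is grammatical.

A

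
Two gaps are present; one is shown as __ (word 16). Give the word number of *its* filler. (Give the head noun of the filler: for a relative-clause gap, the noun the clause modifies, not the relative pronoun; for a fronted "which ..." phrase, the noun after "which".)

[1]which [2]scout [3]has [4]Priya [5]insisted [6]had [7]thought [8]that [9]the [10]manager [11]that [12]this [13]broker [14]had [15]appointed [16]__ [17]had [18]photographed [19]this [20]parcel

10

The marked gap is inside the relative clause, the direct object of "appointed".
Its filler is the head noun "manager" (via "that"), at word 10.
(The other dependency links word 2 to a gap after word 5.)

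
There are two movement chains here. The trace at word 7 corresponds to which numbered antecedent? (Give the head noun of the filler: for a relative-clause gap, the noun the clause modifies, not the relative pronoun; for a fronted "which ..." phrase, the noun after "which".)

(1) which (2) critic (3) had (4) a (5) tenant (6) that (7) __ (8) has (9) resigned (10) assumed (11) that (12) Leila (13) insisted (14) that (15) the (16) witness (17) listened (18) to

The marked gap is inside the relative clause, the subject of "resigned".
Its filler is the head noun "tenant" (via "that"), at word 5.
(The other dependency links word 2 to a gap after word 18.)

5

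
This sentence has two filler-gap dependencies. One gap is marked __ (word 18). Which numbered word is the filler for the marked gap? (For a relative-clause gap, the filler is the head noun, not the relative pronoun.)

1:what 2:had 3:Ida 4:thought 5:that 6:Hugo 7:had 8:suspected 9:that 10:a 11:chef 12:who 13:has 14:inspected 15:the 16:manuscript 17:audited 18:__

1

The marked gap is the direct object of "audited".
Its filler is the fronted wh-phrase "what", at word 1.
(The other dependency links word 11 to a gap after word 12.)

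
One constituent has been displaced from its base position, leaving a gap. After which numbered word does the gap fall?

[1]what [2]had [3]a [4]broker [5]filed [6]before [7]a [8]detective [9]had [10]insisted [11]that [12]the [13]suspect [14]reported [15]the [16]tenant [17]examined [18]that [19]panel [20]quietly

The displaced element is "what" (word 1).
It functions as the direct object of "filed", so the gap sits immediately after word 5 ("filed").
Base order: A broker had filed what before a detective had insisted that the suspect reported the tenant examined that panel quietly.

5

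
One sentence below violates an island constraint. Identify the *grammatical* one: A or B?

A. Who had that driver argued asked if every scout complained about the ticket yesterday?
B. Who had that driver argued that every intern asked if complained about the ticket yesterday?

In B, the wh-phrase is extracted from inside a wh-island (introduced by "if"), which blocks movement.
In A, the extraction path crosses only that-complement boundaries, which are transparent.
So A is grammatical.

A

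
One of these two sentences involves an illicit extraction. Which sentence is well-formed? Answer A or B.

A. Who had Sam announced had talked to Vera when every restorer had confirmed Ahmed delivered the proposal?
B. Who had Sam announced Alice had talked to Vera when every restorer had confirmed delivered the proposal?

In B, the wh-phrase is extracted from inside an adjunct island (introduced by "when"), which blocks movement.
In A, the extraction path crosses only that-complement boundaries, which are transparent.
So A is grammatical.

A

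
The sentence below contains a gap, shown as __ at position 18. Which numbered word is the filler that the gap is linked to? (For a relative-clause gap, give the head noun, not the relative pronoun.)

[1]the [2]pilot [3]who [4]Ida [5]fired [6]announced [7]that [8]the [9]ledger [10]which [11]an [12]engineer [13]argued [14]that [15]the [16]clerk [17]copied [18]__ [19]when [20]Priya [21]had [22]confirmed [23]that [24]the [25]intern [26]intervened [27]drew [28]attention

The gap at 18 is the object of "copied", inside a relative clause.
The relative pronoun is "which" (word 10); it is bound by the head noun immediately before it.
Its filler is the head noun "ledger", at word 9.

9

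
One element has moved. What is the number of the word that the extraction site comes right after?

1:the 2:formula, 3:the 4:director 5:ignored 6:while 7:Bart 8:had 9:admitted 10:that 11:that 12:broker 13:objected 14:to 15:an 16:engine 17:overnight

5

The displaced element is "the formula" (word 2).
It functions as the direct object of "ignored", so the gap sits immediately after word 5 ("ignored").
Base order: The director ignored the formula while Bart had admitted that that broker objected to an engine overnight.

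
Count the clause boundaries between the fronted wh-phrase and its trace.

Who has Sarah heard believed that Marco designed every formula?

"who" is extracted from the subject of "believed".
Boundaries crossed, outermost first: [Ø] — 1 in total.

1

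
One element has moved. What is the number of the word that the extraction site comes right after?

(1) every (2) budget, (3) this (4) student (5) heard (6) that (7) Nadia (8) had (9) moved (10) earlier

9

The displaced element is "every budget" (word 2).
It is linked across 1 clause boundary (that).
It functions as the direct object of "moved", so the gap sits immediately after word 9 ("moved").
Base order: This student heard that Nadia had moved every budget earlier.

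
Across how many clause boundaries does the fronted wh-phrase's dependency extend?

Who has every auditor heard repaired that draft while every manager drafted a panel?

"who" is extracted from the subject of "repaired".
Boundaries crossed, outermost first: [Ø] — 1 in total.

1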